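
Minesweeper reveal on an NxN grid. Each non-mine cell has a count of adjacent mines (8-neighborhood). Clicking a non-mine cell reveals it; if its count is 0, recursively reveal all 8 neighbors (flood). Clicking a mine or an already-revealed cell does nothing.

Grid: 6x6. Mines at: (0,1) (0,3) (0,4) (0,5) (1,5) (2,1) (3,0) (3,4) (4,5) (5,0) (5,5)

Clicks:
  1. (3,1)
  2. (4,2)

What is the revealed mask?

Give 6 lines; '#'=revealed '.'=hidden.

Click 1 (3,1) count=2: revealed 1 new [(3,1)] -> total=1
Click 2 (4,2) count=0: revealed 10 new [(3,2) (3,3) (4,1) (4,2) (4,3) (4,4) (5,1) (5,2) (5,3) (5,4)] -> total=11

Answer: ......
......
......
.###..
.####.
.####.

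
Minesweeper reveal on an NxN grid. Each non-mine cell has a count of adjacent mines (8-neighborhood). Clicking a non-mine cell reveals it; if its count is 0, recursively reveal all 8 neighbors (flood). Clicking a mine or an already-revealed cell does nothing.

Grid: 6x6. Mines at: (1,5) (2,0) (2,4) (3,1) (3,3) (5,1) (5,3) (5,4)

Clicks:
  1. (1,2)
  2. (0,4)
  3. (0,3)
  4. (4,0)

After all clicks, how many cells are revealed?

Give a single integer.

Click 1 (1,2) count=0: revealed 13 new [(0,0) (0,1) (0,2) (0,3) (0,4) (1,0) (1,1) (1,2) (1,3) (1,4) (2,1) (2,2) (2,3)] -> total=13
Click 2 (0,4) count=1: revealed 0 new [(none)] -> total=13
Click 3 (0,3) count=0: revealed 0 new [(none)] -> total=13
Click 4 (4,0) count=2: revealed 1 new [(4,0)] -> total=14

Answer: 14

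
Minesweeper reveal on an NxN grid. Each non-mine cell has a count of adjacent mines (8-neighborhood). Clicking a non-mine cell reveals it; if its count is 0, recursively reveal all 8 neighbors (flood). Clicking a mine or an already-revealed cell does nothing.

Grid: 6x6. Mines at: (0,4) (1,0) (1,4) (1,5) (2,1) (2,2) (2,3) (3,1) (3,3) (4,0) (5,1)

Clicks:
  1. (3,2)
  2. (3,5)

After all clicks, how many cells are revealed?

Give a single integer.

Click 1 (3,2) count=5: revealed 1 new [(3,2)] -> total=1
Click 2 (3,5) count=0: revealed 12 new [(2,4) (2,5) (3,4) (3,5) (4,2) (4,3) (4,4) (4,5) (5,2) (5,3) (5,4) (5,5)] -> total=13

Answer: 13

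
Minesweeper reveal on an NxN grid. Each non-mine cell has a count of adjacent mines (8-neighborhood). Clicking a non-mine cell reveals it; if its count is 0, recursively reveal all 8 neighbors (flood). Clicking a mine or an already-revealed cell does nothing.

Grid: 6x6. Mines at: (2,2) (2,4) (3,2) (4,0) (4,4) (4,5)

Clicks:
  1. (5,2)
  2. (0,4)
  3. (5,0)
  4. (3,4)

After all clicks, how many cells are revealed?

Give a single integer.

Answer: 24

Derivation:
Click 1 (5,2) count=0: revealed 6 new [(4,1) (4,2) (4,3) (5,1) (5,2) (5,3)] -> total=6
Click 2 (0,4) count=0: revealed 16 new [(0,0) (0,1) (0,2) (0,3) (0,4) (0,5) (1,0) (1,1) (1,2) (1,3) (1,4) (1,5) (2,0) (2,1) (3,0) (3,1)] -> total=22
Click 3 (5,0) count=1: revealed 1 new [(5,0)] -> total=23
Click 4 (3,4) count=3: revealed 1 new [(3,4)] -> total=24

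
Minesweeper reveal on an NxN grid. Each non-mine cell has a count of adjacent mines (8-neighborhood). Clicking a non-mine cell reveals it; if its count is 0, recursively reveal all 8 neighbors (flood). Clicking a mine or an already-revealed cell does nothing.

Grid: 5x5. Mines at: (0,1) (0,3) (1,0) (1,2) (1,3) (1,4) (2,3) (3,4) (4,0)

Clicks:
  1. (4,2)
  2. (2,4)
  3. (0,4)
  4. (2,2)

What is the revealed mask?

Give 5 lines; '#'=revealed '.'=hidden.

Answer: ....#
.....
..#.#
.###.
.###.

Derivation:
Click 1 (4,2) count=0: revealed 6 new [(3,1) (3,2) (3,3) (4,1) (4,2) (4,3)] -> total=6
Click 2 (2,4) count=4: revealed 1 new [(2,4)] -> total=7
Click 3 (0,4) count=3: revealed 1 new [(0,4)] -> total=8
Click 4 (2,2) count=3: revealed 1 new [(2,2)] -> total=9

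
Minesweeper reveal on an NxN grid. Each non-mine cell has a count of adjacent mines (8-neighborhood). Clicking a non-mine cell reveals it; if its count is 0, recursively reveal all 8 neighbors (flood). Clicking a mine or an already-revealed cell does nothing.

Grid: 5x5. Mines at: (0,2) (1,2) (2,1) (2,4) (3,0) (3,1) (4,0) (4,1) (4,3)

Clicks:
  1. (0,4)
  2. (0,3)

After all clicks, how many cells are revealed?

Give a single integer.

Answer: 4

Derivation:
Click 1 (0,4) count=0: revealed 4 new [(0,3) (0,4) (1,3) (1,4)] -> total=4
Click 2 (0,3) count=2: revealed 0 new [(none)] -> total=4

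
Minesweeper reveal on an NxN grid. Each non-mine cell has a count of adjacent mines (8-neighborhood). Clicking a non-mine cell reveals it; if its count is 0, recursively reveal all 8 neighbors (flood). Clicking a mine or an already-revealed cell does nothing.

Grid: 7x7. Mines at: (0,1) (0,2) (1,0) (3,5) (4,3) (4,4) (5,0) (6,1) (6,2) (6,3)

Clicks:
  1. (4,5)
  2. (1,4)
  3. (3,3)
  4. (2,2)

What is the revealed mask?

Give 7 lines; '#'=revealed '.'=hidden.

Answer: ...####
.######
#######
#####..
###..#.
.......
.......

Derivation:
Click 1 (4,5) count=2: revealed 1 new [(4,5)] -> total=1
Click 2 (1,4) count=0: revealed 25 new [(0,3) (0,4) (0,5) (0,6) (1,1) (1,2) (1,3) (1,4) (1,5) (1,6) (2,0) (2,1) (2,2) (2,3) (2,4) (2,5) (2,6) (3,0) (3,1) (3,2) (3,3) (3,4) (4,0) (4,1) (4,2)] -> total=26
Click 3 (3,3) count=2: revealed 0 new [(none)] -> total=26
Click 4 (2,2) count=0: revealed 0 new [(none)] -> total=26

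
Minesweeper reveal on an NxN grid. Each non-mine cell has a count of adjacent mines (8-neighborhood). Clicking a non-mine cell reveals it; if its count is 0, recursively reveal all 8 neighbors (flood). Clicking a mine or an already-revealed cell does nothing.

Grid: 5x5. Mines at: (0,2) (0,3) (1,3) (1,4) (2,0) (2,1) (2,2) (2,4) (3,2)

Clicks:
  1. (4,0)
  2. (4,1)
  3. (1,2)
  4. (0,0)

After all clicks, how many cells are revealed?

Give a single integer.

Answer: 9

Derivation:
Click 1 (4,0) count=0: revealed 4 new [(3,0) (3,1) (4,0) (4,1)] -> total=4
Click 2 (4,1) count=1: revealed 0 new [(none)] -> total=4
Click 3 (1,2) count=5: revealed 1 new [(1,2)] -> total=5
Click 4 (0,0) count=0: revealed 4 new [(0,0) (0,1) (1,0) (1,1)] -> total=9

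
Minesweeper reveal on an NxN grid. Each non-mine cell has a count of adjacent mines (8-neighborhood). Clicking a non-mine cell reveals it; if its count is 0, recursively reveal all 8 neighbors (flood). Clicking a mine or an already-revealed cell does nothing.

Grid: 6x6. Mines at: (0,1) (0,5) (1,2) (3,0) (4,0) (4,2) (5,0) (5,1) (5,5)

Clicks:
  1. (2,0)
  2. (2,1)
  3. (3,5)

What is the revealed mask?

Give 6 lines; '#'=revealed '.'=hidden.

Answer: ......
...###
##.###
...###
...###
......

Derivation:
Click 1 (2,0) count=1: revealed 1 new [(2,0)] -> total=1
Click 2 (2,1) count=2: revealed 1 new [(2,1)] -> total=2
Click 3 (3,5) count=0: revealed 12 new [(1,3) (1,4) (1,5) (2,3) (2,4) (2,5) (3,3) (3,4) (3,5) (4,3) (4,4) (4,5)] -> total=14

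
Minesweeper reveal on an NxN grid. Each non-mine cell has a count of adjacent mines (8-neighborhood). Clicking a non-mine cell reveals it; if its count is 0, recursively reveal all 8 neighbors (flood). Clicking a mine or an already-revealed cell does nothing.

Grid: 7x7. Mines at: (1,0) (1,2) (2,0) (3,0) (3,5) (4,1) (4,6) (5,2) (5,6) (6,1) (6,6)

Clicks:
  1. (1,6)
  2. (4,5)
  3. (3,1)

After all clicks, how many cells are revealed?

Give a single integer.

Click 1 (1,6) count=0: revealed 12 new [(0,3) (0,4) (0,5) (0,6) (1,3) (1,4) (1,5) (1,6) (2,3) (2,4) (2,5) (2,6)] -> total=12
Click 2 (4,5) count=3: revealed 1 new [(4,5)] -> total=13
Click 3 (3,1) count=3: revealed 1 new [(3,1)] -> total=14

Answer: 14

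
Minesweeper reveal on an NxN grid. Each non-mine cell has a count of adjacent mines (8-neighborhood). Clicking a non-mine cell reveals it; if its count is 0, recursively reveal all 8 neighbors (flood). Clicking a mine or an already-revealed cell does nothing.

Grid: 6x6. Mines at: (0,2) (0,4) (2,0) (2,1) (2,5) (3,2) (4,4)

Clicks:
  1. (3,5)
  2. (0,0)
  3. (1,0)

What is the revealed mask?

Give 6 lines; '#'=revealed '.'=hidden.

Click 1 (3,5) count=2: revealed 1 new [(3,5)] -> total=1
Click 2 (0,0) count=0: revealed 4 new [(0,0) (0,1) (1,0) (1,1)] -> total=5
Click 3 (1,0) count=2: revealed 0 new [(none)] -> total=5

Answer: ##....
##....
......
.....#
......
......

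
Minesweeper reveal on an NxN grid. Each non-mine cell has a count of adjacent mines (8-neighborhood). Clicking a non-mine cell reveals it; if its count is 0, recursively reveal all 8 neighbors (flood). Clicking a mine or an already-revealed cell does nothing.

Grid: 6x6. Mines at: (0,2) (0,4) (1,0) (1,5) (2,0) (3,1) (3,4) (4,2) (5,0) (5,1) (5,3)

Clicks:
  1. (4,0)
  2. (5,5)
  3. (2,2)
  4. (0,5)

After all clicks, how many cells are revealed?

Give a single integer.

Click 1 (4,0) count=3: revealed 1 new [(4,0)] -> total=1
Click 2 (5,5) count=0: revealed 4 new [(4,4) (4,5) (5,4) (5,5)] -> total=5
Click 3 (2,2) count=1: revealed 1 new [(2,2)] -> total=6
Click 4 (0,5) count=2: revealed 1 new [(0,5)] -> total=7

Answer: 7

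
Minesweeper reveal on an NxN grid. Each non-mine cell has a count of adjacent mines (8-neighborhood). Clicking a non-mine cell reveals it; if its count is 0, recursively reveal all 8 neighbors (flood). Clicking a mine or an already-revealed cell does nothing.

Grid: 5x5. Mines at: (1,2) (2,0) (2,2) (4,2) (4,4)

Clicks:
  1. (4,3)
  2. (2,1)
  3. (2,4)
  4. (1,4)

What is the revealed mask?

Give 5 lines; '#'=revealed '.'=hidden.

Answer: ...##
...##
.#.##
...##
...#.

Derivation:
Click 1 (4,3) count=2: revealed 1 new [(4,3)] -> total=1
Click 2 (2,1) count=3: revealed 1 new [(2,1)] -> total=2
Click 3 (2,4) count=0: revealed 8 new [(0,3) (0,4) (1,3) (1,4) (2,3) (2,4) (3,3) (3,4)] -> total=10
Click 4 (1,4) count=0: revealed 0 new [(none)] -> total=10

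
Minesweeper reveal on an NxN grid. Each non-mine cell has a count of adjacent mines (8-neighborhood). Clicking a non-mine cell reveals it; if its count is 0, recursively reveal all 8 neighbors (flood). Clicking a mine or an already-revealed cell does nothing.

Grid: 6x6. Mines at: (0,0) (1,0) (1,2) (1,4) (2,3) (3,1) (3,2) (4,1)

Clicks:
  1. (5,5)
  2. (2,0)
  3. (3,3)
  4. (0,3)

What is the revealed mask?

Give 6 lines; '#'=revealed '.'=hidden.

Click 1 (5,5) count=0: revealed 13 new [(2,4) (2,5) (3,3) (3,4) (3,5) (4,2) (4,3) (4,4) (4,5) (5,2) (5,3) (5,4) (5,5)] -> total=13
Click 2 (2,0) count=2: revealed 1 new [(2,0)] -> total=14
Click 3 (3,3) count=2: revealed 0 new [(none)] -> total=14
Click 4 (0,3) count=2: revealed 1 new [(0,3)] -> total=15

Answer: ...#..
......
#...##
...###
..####
..####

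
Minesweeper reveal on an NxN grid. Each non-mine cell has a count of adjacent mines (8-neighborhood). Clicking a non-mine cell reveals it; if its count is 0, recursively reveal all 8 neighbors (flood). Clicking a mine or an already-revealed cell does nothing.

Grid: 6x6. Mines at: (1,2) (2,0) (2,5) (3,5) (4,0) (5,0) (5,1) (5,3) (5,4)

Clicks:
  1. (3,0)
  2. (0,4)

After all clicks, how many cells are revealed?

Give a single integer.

Click 1 (3,0) count=2: revealed 1 new [(3,0)] -> total=1
Click 2 (0,4) count=0: revealed 6 new [(0,3) (0,4) (0,5) (1,3) (1,4) (1,5)] -> total=7

Answer: 7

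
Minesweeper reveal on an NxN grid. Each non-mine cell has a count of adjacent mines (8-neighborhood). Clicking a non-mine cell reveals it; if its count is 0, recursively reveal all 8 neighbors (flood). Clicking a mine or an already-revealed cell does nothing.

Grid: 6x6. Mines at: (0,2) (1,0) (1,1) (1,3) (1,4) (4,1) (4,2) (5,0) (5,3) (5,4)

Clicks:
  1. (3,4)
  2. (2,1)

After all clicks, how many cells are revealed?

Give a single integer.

Click 1 (3,4) count=0: revealed 9 new [(2,3) (2,4) (2,5) (3,3) (3,4) (3,5) (4,3) (4,4) (4,5)] -> total=9
Click 2 (2,1) count=2: revealed 1 new [(2,1)] -> total=10

Answer: 10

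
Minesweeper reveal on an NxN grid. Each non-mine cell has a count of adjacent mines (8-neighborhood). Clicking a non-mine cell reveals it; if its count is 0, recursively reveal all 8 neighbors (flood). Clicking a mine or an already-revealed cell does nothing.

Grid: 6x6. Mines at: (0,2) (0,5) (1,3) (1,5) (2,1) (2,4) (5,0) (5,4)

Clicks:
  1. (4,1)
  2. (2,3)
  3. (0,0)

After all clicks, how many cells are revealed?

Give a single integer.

Click 1 (4,1) count=1: revealed 1 new [(4,1)] -> total=1
Click 2 (2,3) count=2: revealed 1 new [(2,3)] -> total=2
Click 3 (0,0) count=0: revealed 4 new [(0,0) (0,1) (1,0) (1,1)] -> total=6

Answer: 6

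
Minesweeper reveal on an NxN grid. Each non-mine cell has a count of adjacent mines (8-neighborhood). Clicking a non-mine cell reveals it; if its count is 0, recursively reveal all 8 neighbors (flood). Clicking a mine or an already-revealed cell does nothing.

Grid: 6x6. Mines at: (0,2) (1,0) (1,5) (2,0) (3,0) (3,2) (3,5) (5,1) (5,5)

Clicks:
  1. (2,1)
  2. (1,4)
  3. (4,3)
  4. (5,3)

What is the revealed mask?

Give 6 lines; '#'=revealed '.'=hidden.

Answer: ......
....#.
.#....
......
..###.
..###.

Derivation:
Click 1 (2,1) count=4: revealed 1 new [(2,1)] -> total=1
Click 2 (1,4) count=1: revealed 1 new [(1,4)] -> total=2
Click 3 (4,3) count=1: revealed 1 new [(4,3)] -> total=3
Click 4 (5,3) count=0: revealed 5 new [(4,2) (4,4) (5,2) (5,3) (5,4)] -> total=8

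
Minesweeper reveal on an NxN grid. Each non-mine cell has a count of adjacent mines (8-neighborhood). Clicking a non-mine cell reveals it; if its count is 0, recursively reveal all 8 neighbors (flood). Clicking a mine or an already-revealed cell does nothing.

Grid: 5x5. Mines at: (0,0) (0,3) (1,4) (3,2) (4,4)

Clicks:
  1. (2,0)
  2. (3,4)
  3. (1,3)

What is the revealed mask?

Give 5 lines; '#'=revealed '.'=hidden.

Click 1 (2,0) count=0: revealed 8 new [(1,0) (1,1) (2,0) (2,1) (3,0) (3,1) (4,0) (4,1)] -> total=8
Click 2 (3,4) count=1: revealed 1 new [(3,4)] -> total=9
Click 3 (1,3) count=2: revealed 1 new [(1,3)] -> total=10

Answer: .....
##.#.
##...
##..#
##...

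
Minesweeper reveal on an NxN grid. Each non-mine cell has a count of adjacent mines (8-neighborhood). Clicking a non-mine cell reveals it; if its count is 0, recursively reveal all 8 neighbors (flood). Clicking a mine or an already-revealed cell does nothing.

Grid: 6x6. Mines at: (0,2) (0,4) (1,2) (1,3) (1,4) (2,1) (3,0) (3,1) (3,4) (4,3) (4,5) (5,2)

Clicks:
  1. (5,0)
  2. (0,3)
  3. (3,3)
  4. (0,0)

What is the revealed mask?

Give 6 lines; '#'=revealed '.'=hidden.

Answer: ##.#..
##....
......
...#..
##....
##....

Derivation:
Click 1 (5,0) count=0: revealed 4 new [(4,0) (4,1) (5,0) (5,1)] -> total=4
Click 2 (0,3) count=5: revealed 1 new [(0,3)] -> total=5
Click 3 (3,3) count=2: revealed 1 new [(3,3)] -> total=6
Click 4 (0,0) count=0: revealed 4 new [(0,0) (0,1) (1,0) (1,1)] -> total=10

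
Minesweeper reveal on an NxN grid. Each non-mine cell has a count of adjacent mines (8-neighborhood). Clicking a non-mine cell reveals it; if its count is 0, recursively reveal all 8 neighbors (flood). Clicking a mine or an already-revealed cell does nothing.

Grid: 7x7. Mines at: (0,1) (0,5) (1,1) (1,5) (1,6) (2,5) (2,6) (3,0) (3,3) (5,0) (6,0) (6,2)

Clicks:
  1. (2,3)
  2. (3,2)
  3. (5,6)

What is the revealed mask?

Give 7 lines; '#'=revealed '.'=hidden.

Click 1 (2,3) count=1: revealed 1 new [(2,3)] -> total=1
Click 2 (3,2) count=1: revealed 1 new [(3,2)] -> total=2
Click 3 (5,6) count=0: revealed 15 new [(3,4) (3,5) (3,6) (4,3) (4,4) (4,5) (4,6) (5,3) (5,4) (5,5) (5,6) (6,3) (6,4) (6,5) (6,6)] -> total=17

Answer: .......
.......
...#...
..#.###
...####
...####
...####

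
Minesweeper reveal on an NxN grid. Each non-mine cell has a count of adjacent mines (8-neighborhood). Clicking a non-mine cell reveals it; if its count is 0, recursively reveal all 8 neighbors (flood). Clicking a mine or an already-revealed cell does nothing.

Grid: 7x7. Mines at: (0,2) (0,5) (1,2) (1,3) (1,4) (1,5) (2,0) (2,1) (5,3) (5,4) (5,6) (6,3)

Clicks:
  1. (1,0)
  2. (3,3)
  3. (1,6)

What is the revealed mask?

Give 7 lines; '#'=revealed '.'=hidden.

Answer: .......
#.....#
..#####
..#####
..#####
.......
.......

Derivation:
Click 1 (1,0) count=2: revealed 1 new [(1,0)] -> total=1
Click 2 (3,3) count=0: revealed 15 new [(2,2) (2,3) (2,4) (2,5) (2,6) (3,2) (3,3) (3,4) (3,5) (3,6) (4,2) (4,3) (4,4) (4,5) (4,6)] -> total=16
Click 3 (1,6) count=2: revealed 1 new [(1,6)] -> total=17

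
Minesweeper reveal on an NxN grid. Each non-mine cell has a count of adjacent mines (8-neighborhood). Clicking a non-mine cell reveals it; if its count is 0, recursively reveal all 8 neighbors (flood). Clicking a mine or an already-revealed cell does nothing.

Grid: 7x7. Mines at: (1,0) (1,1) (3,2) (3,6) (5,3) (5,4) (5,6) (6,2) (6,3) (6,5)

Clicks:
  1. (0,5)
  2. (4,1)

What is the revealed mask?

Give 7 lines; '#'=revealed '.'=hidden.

Answer: ..#####
..#####
..#####
...###.
.#.###.
.......
.......

Derivation:
Click 1 (0,5) count=0: revealed 21 new [(0,2) (0,3) (0,4) (0,5) (0,6) (1,2) (1,3) (1,4) (1,5) (1,6) (2,2) (2,3) (2,4) (2,5) (2,6) (3,3) (3,4) (3,5) (4,3) (4,4) (4,5)] -> total=21
Click 2 (4,1) count=1: revealed 1 new [(4,1)] -> total=22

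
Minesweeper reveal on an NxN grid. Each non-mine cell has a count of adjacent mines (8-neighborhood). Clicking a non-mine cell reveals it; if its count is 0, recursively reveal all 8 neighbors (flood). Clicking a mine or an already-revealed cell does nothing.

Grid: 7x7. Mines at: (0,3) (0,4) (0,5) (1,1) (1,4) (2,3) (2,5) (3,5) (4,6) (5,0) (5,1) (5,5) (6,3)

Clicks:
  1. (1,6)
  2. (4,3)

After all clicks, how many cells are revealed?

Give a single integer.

Answer: 10

Derivation:
Click 1 (1,6) count=2: revealed 1 new [(1,6)] -> total=1
Click 2 (4,3) count=0: revealed 9 new [(3,2) (3,3) (3,4) (4,2) (4,3) (4,4) (5,2) (5,3) (5,4)] -> total=10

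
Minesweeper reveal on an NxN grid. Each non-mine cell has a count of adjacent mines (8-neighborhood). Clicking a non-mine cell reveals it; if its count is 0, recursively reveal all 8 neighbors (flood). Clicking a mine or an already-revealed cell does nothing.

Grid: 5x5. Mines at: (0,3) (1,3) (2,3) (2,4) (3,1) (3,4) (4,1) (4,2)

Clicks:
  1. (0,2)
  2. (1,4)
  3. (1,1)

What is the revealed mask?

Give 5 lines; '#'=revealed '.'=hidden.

Answer: ###..
###.#
###..
.....
.....

Derivation:
Click 1 (0,2) count=2: revealed 1 new [(0,2)] -> total=1
Click 2 (1,4) count=4: revealed 1 new [(1,4)] -> total=2
Click 3 (1,1) count=0: revealed 8 new [(0,0) (0,1) (1,0) (1,1) (1,2) (2,0) (2,1) (2,2)] -> total=10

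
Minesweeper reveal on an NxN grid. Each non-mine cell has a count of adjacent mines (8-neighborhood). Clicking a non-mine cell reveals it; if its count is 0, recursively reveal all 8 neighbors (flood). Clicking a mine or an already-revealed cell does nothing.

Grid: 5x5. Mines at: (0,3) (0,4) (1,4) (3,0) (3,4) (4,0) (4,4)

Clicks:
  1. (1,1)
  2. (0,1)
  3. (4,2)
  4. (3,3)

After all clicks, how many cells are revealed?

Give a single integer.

Click 1 (1,1) count=0: revealed 17 new [(0,0) (0,1) (0,2) (1,0) (1,1) (1,2) (1,3) (2,0) (2,1) (2,2) (2,3) (3,1) (3,2) (3,3) (4,1) (4,2) (4,3)] -> total=17
Click 2 (0,1) count=0: revealed 0 new [(none)] -> total=17
Click 3 (4,2) count=0: revealed 0 new [(none)] -> total=17
Click 4 (3,3) count=2: revealed 0 new [(none)] -> total=17

Answer: 17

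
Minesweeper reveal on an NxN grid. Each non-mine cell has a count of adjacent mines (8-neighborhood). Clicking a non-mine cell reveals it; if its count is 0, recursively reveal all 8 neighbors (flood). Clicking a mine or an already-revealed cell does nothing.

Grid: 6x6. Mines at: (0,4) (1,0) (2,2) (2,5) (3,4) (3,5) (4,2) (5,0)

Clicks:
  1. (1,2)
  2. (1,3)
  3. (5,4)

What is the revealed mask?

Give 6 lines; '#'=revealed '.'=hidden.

Click 1 (1,2) count=1: revealed 1 new [(1,2)] -> total=1
Click 2 (1,3) count=2: revealed 1 new [(1,3)] -> total=2
Click 3 (5,4) count=0: revealed 6 new [(4,3) (4,4) (4,5) (5,3) (5,4) (5,5)] -> total=8

Answer: ......
..##..
......
......
...###
...###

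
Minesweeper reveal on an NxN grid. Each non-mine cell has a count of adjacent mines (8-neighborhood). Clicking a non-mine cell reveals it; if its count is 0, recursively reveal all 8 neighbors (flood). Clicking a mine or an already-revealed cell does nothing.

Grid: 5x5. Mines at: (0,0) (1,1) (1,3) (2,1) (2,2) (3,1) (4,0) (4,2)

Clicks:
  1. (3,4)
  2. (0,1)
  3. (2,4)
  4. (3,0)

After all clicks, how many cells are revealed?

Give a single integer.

Answer: 8

Derivation:
Click 1 (3,4) count=0: revealed 6 new [(2,3) (2,4) (3,3) (3,4) (4,3) (4,4)] -> total=6
Click 2 (0,1) count=2: revealed 1 new [(0,1)] -> total=7
Click 3 (2,4) count=1: revealed 0 new [(none)] -> total=7
Click 4 (3,0) count=3: revealed 1 new [(3,0)] -> total=8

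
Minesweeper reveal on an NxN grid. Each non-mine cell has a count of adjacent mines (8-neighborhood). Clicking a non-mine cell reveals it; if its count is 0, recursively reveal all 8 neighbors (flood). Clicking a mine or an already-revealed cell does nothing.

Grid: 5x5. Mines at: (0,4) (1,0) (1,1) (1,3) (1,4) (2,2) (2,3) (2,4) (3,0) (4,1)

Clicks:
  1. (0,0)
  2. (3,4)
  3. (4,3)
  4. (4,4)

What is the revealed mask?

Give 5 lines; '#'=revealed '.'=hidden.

Answer: #....
.....
.....
..###
..###

Derivation:
Click 1 (0,0) count=2: revealed 1 new [(0,0)] -> total=1
Click 2 (3,4) count=2: revealed 1 new [(3,4)] -> total=2
Click 3 (4,3) count=0: revealed 5 new [(3,2) (3,3) (4,2) (4,3) (4,4)] -> total=7
Click 4 (4,4) count=0: revealed 0 new [(none)] -> total=7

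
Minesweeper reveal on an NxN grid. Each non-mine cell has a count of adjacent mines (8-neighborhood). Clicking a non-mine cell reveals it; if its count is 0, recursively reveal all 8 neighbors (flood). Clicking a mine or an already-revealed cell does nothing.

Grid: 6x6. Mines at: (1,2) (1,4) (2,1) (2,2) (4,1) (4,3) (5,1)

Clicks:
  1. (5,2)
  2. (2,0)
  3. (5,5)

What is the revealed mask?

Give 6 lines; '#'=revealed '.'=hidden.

Click 1 (5,2) count=3: revealed 1 new [(5,2)] -> total=1
Click 2 (2,0) count=1: revealed 1 new [(2,0)] -> total=2
Click 3 (5,5) count=0: revealed 8 new [(2,4) (2,5) (3,4) (3,5) (4,4) (4,5) (5,4) (5,5)] -> total=10

Answer: ......
......
#...##
....##
....##
..#.##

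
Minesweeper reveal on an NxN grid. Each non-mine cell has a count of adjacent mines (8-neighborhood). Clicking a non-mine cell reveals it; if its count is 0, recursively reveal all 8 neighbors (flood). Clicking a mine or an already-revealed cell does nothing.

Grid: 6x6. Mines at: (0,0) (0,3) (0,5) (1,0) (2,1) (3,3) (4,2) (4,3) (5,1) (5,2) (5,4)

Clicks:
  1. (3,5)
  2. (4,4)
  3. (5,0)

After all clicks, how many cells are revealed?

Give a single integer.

Click 1 (3,5) count=0: revealed 8 new [(1,4) (1,5) (2,4) (2,5) (3,4) (3,5) (4,4) (4,5)] -> total=8
Click 2 (4,4) count=3: revealed 0 new [(none)] -> total=8
Click 3 (5,0) count=1: revealed 1 new [(5,0)] -> total=9

Answer: 9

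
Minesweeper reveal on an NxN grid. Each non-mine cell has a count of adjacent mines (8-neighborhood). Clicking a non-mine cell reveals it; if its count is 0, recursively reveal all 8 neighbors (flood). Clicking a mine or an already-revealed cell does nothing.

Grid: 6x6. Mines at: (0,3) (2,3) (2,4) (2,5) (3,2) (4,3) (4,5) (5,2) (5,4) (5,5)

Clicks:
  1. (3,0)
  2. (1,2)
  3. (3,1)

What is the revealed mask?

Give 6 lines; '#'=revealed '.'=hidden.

Answer: ###...
###...
###...
##....
##....
##....

Derivation:
Click 1 (3,0) count=0: revealed 15 new [(0,0) (0,1) (0,2) (1,0) (1,1) (1,2) (2,0) (2,1) (2,2) (3,0) (3,1) (4,0) (4,1) (5,0) (5,1)] -> total=15
Click 2 (1,2) count=2: revealed 0 new [(none)] -> total=15
Click 3 (3,1) count=1: revealed 0 new [(none)] -> total=15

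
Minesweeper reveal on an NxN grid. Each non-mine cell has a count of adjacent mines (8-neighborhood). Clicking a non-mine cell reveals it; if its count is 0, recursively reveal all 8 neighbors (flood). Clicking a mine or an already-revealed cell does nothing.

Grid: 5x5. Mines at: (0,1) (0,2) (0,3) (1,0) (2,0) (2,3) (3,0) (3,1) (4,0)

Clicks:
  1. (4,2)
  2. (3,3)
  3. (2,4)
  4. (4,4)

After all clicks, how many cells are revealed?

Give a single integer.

Click 1 (4,2) count=1: revealed 1 new [(4,2)] -> total=1
Click 2 (3,3) count=1: revealed 1 new [(3,3)] -> total=2
Click 3 (2,4) count=1: revealed 1 new [(2,4)] -> total=3
Click 4 (4,4) count=0: revealed 4 new [(3,2) (3,4) (4,3) (4,4)] -> total=7

Answer: 7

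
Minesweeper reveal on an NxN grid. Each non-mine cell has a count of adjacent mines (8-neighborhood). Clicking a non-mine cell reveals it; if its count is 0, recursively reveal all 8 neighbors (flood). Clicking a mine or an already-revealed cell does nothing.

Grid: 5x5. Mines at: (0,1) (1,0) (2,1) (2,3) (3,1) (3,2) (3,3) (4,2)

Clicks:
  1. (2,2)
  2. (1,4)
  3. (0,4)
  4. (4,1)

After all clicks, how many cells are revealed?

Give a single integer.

Answer: 8

Derivation:
Click 1 (2,2) count=5: revealed 1 new [(2,2)] -> total=1
Click 2 (1,4) count=1: revealed 1 new [(1,4)] -> total=2
Click 3 (0,4) count=0: revealed 5 new [(0,2) (0,3) (0,4) (1,2) (1,3)] -> total=7
Click 4 (4,1) count=3: revealed 1 new [(4,1)] -> total=8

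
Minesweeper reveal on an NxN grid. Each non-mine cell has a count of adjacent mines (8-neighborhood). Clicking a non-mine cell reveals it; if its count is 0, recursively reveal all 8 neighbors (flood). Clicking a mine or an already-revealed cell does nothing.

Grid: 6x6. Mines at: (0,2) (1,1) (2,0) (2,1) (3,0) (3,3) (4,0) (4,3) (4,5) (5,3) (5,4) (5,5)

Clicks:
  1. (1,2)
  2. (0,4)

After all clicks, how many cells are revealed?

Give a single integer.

Answer: 12

Derivation:
Click 1 (1,2) count=3: revealed 1 new [(1,2)] -> total=1
Click 2 (0,4) count=0: revealed 11 new [(0,3) (0,4) (0,5) (1,3) (1,4) (1,5) (2,3) (2,4) (2,5) (3,4) (3,5)] -> total=12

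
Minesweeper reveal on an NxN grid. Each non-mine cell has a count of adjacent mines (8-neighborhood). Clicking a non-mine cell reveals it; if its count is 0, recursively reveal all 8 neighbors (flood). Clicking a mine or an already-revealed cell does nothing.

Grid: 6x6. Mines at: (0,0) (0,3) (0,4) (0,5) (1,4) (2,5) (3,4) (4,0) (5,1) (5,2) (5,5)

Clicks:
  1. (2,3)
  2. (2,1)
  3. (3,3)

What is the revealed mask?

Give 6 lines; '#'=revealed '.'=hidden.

Answer: ......
####..
####..
####..
.###..
......

Derivation:
Click 1 (2,3) count=2: revealed 1 new [(2,3)] -> total=1
Click 2 (2,1) count=0: revealed 14 new [(1,0) (1,1) (1,2) (1,3) (2,0) (2,1) (2,2) (3,0) (3,1) (3,2) (3,3) (4,1) (4,2) (4,3)] -> total=15
Click 3 (3,3) count=1: revealed 0 new [(none)] -> total=15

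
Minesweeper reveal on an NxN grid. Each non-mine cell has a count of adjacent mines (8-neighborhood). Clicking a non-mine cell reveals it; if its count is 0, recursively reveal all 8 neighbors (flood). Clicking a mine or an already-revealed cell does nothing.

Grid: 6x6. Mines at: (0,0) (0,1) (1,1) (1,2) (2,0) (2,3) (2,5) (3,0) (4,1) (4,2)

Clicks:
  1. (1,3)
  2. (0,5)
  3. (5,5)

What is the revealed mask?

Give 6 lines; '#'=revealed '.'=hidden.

Click 1 (1,3) count=2: revealed 1 new [(1,3)] -> total=1
Click 2 (0,5) count=0: revealed 5 new [(0,3) (0,4) (0,5) (1,4) (1,5)] -> total=6
Click 3 (5,5) count=0: revealed 9 new [(3,3) (3,4) (3,5) (4,3) (4,4) (4,5) (5,3) (5,4) (5,5)] -> total=15

Answer: ...###
...###
......
...###
...###
...###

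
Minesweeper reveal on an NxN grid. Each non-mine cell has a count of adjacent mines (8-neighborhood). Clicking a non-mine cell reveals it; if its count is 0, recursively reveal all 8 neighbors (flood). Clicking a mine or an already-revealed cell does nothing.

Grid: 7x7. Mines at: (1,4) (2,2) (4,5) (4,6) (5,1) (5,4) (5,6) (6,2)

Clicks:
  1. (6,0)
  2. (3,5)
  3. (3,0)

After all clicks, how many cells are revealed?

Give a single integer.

Answer: 16

Derivation:
Click 1 (6,0) count=1: revealed 1 new [(6,0)] -> total=1
Click 2 (3,5) count=2: revealed 1 new [(3,5)] -> total=2
Click 3 (3,0) count=0: revealed 14 new [(0,0) (0,1) (0,2) (0,3) (1,0) (1,1) (1,2) (1,3) (2,0) (2,1) (3,0) (3,1) (4,0) (4,1)] -> total=16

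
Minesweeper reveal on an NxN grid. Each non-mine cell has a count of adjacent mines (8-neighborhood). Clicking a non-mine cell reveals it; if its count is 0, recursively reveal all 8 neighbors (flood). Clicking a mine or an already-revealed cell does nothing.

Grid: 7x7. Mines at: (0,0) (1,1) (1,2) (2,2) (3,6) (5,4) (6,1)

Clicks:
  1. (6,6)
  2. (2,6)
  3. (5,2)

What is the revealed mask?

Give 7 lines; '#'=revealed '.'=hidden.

Click 1 (6,6) count=0: revealed 6 new [(4,5) (4,6) (5,5) (5,6) (6,5) (6,6)] -> total=6
Click 2 (2,6) count=1: revealed 1 new [(2,6)] -> total=7
Click 3 (5,2) count=1: revealed 1 new [(5,2)] -> total=8

Answer: .......
.......
......#
.......
.....##
..#..##
.....##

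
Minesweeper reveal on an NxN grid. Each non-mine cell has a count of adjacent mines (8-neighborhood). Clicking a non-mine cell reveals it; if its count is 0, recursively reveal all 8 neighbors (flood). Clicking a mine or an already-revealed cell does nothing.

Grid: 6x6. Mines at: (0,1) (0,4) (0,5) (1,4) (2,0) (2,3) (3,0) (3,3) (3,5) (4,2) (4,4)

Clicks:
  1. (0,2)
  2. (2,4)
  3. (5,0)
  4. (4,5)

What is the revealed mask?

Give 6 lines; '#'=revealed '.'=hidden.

Click 1 (0,2) count=1: revealed 1 new [(0,2)] -> total=1
Click 2 (2,4) count=4: revealed 1 new [(2,4)] -> total=2
Click 3 (5,0) count=0: revealed 4 new [(4,0) (4,1) (5,0) (5,1)] -> total=6
Click 4 (4,5) count=2: revealed 1 new [(4,5)] -> total=7

Answer: ..#...
......
....#.
......
##...#
##....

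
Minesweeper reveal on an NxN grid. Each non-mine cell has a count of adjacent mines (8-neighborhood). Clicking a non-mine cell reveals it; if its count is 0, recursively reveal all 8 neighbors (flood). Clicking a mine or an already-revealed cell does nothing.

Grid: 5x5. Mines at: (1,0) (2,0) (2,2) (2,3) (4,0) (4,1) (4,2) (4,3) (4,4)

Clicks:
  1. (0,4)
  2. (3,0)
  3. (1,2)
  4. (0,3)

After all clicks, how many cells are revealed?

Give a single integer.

Click 1 (0,4) count=0: revealed 8 new [(0,1) (0,2) (0,3) (0,4) (1,1) (1,2) (1,3) (1,4)] -> total=8
Click 2 (3,0) count=3: revealed 1 new [(3,0)] -> total=9
Click 3 (1,2) count=2: revealed 0 new [(none)] -> total=9
Click 4 (0,3) count=0: revealed 0 new [(none)] -> total=9

Answer: 9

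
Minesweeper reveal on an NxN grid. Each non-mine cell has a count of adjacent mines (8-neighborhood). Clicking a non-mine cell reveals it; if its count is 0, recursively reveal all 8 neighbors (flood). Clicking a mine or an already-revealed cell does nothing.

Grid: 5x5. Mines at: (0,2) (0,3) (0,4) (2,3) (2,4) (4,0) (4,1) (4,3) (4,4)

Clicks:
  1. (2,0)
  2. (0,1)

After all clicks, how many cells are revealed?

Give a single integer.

Answer: 11

Derivation:
Click 1 (2,0) count=0: revealed 11 new [(0,0) (0,1) (1,0) (1,1) (1,2) (2,0) (2,1) (2,2) (3,0) (3,1) (3,2)] -> total=11
Click 2 (0,1) count=1: revealed 0 new [(none)] -> total=11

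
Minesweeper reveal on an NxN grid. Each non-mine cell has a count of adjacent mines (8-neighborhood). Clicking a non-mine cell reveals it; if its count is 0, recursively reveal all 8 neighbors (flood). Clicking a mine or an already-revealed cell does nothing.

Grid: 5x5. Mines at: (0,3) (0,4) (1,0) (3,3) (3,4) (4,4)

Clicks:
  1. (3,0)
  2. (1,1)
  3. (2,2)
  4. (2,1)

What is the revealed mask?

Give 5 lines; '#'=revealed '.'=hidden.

Answer: .....
.#...
###..
###..
###..

Derivation:
Click 1 (3,0) count=0: revealed 9 new [(2,0) (2,1) (2,2) (3,0) (3,1) (3,2) (4,0) (4,1) (4,2)] -> total=9
Click 2 (1,1) count=1: revealed 1 new [(1,1)] -> total=10
Click 3 (2,2) count=1: revealed 0 new [(none)] -> total=10
Click 4 (2,1) count=1: revealed 0 new [(none)] -> total=10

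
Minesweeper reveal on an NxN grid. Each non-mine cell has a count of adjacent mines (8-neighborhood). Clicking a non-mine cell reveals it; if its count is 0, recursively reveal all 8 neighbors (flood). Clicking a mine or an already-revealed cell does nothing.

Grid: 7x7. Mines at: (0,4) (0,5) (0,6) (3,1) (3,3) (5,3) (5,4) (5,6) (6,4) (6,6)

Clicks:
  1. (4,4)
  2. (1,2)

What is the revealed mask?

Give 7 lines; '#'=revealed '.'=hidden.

Answer: ####...
####...
####...
.......
....#..
.......
.......

Derivation:
Click 1 (4,4) count=3: revealed 1 new [(4,4)] -> total=1
Click 2 (1,2) count=0: revealed 12 new [(0,0) (0,1) (0,2) (0,3) (1,0) (1,1) (1,2) (1,3) (2,0) (2,1) (2,2) (2,3)] -> total=13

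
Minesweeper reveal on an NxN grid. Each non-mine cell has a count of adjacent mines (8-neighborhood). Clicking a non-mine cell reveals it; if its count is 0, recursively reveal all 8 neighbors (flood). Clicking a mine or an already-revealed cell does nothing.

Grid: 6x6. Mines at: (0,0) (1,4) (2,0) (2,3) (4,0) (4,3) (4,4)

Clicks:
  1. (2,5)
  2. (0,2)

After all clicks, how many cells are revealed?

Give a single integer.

Answer: 7

Derivation:
Click 1 (2,5) count=1: revealed 1 new [(2,5)] -> total=1
Click 2 (0,2) count=0: revealed 6 new [(0,1) (0,2) (0,3) (1,1) (1,2) (1,3)] -> total=7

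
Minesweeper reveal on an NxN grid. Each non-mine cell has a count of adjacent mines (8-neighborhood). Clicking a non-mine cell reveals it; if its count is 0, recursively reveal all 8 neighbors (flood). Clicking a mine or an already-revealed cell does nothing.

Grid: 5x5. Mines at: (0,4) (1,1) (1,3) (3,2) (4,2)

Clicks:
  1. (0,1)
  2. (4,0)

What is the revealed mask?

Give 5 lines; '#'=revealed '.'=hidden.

Answer: .#...
.....
##...
##...
##...

Derivation:
Click 1 (0,1) count=1: revealed 1 new [(0,1)] -> total=1
Click 2 (4,0) count=0: revealed 6 new [(2,0) (2,1) (3,0) (3,1) (4,0) (4,1)] -> total=7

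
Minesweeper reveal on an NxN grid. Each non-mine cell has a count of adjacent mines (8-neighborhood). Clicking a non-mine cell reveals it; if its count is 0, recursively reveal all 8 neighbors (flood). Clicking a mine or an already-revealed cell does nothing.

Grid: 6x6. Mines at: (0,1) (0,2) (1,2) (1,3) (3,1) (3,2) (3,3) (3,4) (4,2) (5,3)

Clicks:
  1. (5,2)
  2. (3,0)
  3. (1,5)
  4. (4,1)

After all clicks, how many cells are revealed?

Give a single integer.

Answer: 9

Derivation:
Click 1 (5,2) count=2: revealed 1 new [(5,2)] -> total=1
Click 2 (3,0) count=1: revealed 1 new [(3,0)] -> total=2
Click 3 (1,5) count=0: revealed 6 new [(0,4) (0,5) (1,4) (1,5) (2,4) (2,5)] -> total=8
Click 4 (4,1) count=3: revealed 1 new [(4,1)] -> total=9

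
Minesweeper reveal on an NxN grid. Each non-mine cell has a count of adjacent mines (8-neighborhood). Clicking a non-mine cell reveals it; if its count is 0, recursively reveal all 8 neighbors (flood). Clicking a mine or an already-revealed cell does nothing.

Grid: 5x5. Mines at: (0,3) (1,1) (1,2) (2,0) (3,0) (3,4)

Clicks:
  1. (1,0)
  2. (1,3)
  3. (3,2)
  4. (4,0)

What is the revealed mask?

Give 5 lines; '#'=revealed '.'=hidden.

Answer: .....
#..#.
.###.
.###.
####.

Derivation:
Click 1 (1,0) count=2: revealed 1 new [(1,0)] -> total=1
Click 2 (1,3) count=2: revealed 1 new [(1,3)] -> total=2
Click 3 (3,2) count=0: revealed 9 new [(2,1) (2,2) (2,3) (3,1) (3,2) (3,3) (4,1) (4,2) (4,3)] -> total=11
Click 4 (4,0) count=1: revealed 1 new [(4,0)] -> total=12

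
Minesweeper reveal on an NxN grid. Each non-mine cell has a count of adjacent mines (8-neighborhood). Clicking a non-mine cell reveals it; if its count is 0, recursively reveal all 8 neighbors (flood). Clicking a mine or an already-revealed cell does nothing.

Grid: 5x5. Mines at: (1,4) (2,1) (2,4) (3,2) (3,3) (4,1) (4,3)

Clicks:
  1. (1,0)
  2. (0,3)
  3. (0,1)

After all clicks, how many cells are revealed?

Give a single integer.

Answer: 8

Derivation:
Click 1 (1,0) count=1: revealed 1 new [(1,0)] -> total=1
Click 2 (0,3) count=1: revealed 1 new [(0,3)] -> total=2
Click 3 (0,1) count=0: revealed 6 new [(0,0) (0,1) (0,2) (1,1) (1,2) (1,3)] -> total=8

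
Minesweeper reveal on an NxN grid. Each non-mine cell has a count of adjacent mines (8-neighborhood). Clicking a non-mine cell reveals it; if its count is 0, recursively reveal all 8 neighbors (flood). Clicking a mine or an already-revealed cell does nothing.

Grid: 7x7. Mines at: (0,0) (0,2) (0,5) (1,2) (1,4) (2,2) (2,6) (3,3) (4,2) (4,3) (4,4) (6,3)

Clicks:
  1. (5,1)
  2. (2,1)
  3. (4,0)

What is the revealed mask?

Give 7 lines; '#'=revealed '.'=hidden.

Click 1 (5,1) count=1: revealed 1 new [(5,1)] -> total=1
Click 2 (2,1) count=2: revealed 1 new [(2,1)] -> total=2
Click 3 (4,0) count=0: revealed 12 new [(1,0) (1,1) (2,0) (3,0) (3,1) (4,0) (4,1) (5,0) (5,2) (6,0) (6,1) (6,2)] -> total=14

Answer: .......
##.....
##.....
##.....
##.....
###....
###....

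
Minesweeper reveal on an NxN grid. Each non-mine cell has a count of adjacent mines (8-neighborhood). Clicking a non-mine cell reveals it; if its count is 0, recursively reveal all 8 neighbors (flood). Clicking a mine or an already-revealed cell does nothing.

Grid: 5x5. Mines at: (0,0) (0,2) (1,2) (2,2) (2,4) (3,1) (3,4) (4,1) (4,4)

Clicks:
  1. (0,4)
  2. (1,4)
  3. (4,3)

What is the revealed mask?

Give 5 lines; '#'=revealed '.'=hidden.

Answer: ...##
...##
.....
.....
...#.

Derivation:
Click 1 (0,4) count=0: revealed 4 new [(0,3) (0,4) (1,3) (1,4)] -> total=4
Click 2 (1,4) count=1: revealed 0 new [(none)] -> total=4
Click 3 (4,3) count=2: revealed 1 new [(4,3)] -> total=5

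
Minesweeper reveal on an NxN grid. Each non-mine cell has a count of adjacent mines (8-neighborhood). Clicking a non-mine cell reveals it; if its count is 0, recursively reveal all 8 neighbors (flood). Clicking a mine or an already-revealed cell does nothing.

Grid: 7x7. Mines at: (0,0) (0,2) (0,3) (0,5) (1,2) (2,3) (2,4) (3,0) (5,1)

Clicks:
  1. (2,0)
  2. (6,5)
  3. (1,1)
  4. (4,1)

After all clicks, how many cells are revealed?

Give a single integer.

Answer: 27

Derivation:
Click 1 (2,0) count=1: revealed 1 new [(2,0)] -> total=1
Click 2 (6,5) count=0: revealed 24 new [(1,5) (1,6) (2,5) (2,6) (3,2) (3,3) (3,4) (3,5) (3,6) (4,2) (4,3) (4,4) (4,5) (4,6) (5,2) (5,3) (5,4) (5,5) (5,6) (6,2) (6,3) (6,4) (6,5) (6,6)] -> total=25
Click 3 (1,1) count=3: revealed 1 new [(1,1)] -> total=26
Click 4 (4,1) count=2: revealed 1 new [(4,1)] -> total=27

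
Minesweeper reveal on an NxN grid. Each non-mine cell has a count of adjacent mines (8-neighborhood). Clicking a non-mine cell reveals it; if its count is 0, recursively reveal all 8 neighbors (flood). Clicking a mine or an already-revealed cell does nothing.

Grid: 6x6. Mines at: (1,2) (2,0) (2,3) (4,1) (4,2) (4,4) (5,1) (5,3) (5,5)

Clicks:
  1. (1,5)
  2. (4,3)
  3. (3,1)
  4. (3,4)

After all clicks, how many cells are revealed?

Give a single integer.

Click 1 (1,5) count=0: revealed 10 new [(0,3) (0,4) (0,5) (1,3) (1,4) (1,5) (2,4) (2,5) (3,4) (3,5)] -> total=10
Click 2 (4,3) count=3: revealed 1 new [(4,3)] -> total=11
Click 3 (3,1) count=3: revealed 1 new [(3,1)] -> total=12
Click 4 (3,4) count=2: revealed 0 new [(none)] -> total=12

Answer: 12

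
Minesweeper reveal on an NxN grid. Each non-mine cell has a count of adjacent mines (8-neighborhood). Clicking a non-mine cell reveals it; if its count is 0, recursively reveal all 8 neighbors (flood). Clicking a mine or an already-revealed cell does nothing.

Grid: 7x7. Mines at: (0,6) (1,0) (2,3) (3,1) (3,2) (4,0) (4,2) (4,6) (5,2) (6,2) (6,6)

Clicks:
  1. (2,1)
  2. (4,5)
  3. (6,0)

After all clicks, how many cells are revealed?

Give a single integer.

Click 1 (2,1) count=3: revealed 1 new [(2,1)] -> total=1
Click 2 (4,5) count=1: revealed 1 new [(4,5)] -> total=2
Click 3 (6,0) count=0: revealed 4 new [(5,0) (5,1) (6,0) (6,1)] -> total=6

Answer: 6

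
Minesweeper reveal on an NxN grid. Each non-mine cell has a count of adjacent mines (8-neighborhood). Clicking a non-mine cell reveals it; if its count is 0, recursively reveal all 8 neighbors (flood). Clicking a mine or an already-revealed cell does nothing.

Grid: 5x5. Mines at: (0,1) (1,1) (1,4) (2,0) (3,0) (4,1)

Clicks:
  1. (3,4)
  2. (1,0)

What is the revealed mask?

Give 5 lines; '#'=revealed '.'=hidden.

Click 1 (3,4) count=0: revealed 9 new [(2,2) (2,3) (2,4) (3,2) (3,3) (3,4) (4,2) (4,3) (4,4)] -> total=9
Click 2 (1,0) count=3: revealed 1 new [(1,0)] -> total=10

Answer: .....
#....
..###
..###
..###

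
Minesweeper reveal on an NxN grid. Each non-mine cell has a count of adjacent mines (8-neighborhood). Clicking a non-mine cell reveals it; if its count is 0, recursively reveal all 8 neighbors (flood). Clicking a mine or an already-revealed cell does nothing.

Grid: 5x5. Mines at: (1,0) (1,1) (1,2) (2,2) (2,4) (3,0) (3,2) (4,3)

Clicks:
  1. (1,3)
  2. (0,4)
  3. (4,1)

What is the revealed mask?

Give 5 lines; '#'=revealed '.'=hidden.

Answer: ...##
...##
.....
.....
.#...

Derivation:
Click 1 (1,3) count=3: revealed 1 new [(1,3)] -> total=1
Click 2 (0,4) count=0: revealed 3 new [(0,3) (0,4) (1,4)] -> total=4
Click 3 (4,1) count=2: revealed 1 new [(4,1)] -> total=5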